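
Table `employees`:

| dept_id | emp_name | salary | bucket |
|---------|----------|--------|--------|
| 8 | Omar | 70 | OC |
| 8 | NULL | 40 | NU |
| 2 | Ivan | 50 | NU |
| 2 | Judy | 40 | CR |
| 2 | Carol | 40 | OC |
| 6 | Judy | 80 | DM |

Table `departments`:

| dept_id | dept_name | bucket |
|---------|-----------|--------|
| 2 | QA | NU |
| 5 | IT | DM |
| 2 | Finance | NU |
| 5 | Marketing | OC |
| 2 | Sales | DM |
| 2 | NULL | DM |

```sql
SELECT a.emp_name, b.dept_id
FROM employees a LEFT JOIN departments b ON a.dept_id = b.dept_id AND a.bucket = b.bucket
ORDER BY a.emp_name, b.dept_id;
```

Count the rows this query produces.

LEFT JOIN keeps every row from `employees`; unmatched rows get NULL for `departments`'s columns.
Matching on a.dept_id = b.dept_id AND a.bucket = b.bucket.
Matched pairs: 2; unmatched a rows kept: 5.
Total: 2 matched + 5 padded = 7 rows.

7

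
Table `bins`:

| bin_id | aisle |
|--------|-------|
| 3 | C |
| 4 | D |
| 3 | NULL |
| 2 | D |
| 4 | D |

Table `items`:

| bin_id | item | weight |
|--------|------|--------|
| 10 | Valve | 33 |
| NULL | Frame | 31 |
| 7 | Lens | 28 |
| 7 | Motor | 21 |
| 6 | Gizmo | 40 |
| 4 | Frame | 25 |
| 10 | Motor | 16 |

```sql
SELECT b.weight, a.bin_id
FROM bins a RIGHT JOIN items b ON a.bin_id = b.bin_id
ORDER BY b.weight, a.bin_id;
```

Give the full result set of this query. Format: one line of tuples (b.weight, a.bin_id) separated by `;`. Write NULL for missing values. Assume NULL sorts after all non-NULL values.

(16, NULL); (21, NULL); (25, 4); (25, 4); (28, NULL); (31, NULL); (33, NULL); (40, NULL)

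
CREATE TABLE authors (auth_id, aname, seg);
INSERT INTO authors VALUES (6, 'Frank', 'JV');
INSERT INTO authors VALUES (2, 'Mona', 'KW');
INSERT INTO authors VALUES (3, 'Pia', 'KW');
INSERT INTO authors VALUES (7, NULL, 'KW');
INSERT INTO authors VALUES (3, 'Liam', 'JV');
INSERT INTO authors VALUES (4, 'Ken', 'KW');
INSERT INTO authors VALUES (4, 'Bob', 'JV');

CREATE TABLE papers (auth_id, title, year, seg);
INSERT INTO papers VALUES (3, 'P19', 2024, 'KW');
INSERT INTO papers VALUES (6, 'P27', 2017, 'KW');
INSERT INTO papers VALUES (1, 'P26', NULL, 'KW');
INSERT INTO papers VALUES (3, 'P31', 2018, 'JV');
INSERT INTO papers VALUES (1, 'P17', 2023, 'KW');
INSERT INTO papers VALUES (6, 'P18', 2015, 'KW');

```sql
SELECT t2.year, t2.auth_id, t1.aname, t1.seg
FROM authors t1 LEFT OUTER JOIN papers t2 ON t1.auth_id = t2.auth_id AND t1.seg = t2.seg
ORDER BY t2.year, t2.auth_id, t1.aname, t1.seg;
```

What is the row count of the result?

LEFT JOIN keeps every row from `authors`; unmatched rows get NULL for `papers`'s columns.
Matching on t1.auth_id = t2.auth_id AND t1.seg = t2.seg.
- auth_id=6, seg=JV: no t2 row matches, row kept with t2 columns NULL.
- auth_id=2, seg=KW: no t2 row matches, row kept with t2 columns NULL.
- auth_id=3, seg=KW: 1 matching t2 row(s), so 1 row(s) emitted.
- auth_id=7, seg=KW: no t2 row matches, row kept with t2 columns NULL.
- auth_id=3, seg=JV: 1 matching t2 row(s), so 1 row(s) emitted.
- auth_id=4, seg=KW: no t2 row matches, row kept with t2 columns NULL.
- auth_id=4, seg=JV: no t2 row matches, row kept with t2 columns NULL.
Total: 2 matched + 5 padded = 7 rows.

7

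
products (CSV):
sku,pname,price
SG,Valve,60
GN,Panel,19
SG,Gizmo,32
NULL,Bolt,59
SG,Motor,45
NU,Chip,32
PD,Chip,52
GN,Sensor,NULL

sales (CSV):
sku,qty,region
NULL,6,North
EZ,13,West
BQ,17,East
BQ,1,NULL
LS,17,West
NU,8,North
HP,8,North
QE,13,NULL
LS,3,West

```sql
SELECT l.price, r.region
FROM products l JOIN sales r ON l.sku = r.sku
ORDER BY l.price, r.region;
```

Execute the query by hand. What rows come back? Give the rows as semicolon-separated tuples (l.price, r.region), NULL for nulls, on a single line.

(32, North)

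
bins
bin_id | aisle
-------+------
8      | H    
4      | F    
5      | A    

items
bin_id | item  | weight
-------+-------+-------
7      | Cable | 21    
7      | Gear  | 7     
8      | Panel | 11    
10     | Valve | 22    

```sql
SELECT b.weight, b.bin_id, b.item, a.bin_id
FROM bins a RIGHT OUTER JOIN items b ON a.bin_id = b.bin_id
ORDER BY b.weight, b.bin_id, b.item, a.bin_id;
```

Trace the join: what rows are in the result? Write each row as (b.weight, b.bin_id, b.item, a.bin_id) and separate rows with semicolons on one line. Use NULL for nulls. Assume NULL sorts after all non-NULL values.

RIGHT JOIN keeps every row from `items`; unmatched rows get NULL for `bins`'s columns.
Matching on a.bin_id = b.bin_id.
Matched pairs: 1; unmatched b rows kept: 3.

(7, 7, Gear, NULL); (11, 8, Panel, 8); (21, 7, Cable, NULL); (22, 10, Valve, NULL)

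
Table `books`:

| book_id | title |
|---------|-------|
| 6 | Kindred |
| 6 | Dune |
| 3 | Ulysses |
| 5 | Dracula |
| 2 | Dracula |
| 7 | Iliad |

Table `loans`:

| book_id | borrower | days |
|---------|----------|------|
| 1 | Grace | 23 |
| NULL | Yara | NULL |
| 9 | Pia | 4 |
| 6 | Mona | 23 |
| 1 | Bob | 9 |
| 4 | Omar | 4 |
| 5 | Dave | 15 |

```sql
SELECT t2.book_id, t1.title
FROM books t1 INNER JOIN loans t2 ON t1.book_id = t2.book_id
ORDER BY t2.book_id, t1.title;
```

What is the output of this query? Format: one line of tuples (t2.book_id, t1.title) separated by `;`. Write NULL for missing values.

(5, Dracula); (6, Dune); (6, Kindred)

INNER JOIN keeps only pairs where the ON condition holds.
Matching on t1.book_id = t2.book_id. A NULL in a compared column never satisfies the condition.
- t1[0] book_id=6 → 1 match(es) in t2 → 1 row(s).
- t1[1] book_id=6 → 1 match(es) in t2 → 1 row(s).
- t1[2] book_id=3 → no match; dropped.
- t1[3] book_id=5 → 1 match(es) in t2 → 1 row(s).
- t1[4] book_id=2 → no match; dropped.
- t1[5] book_id=7 → no match; dropped.
After projecting and ordering:
t2.book_id | t1.title
5 | Dracula
6 | Dune
6 | Kindred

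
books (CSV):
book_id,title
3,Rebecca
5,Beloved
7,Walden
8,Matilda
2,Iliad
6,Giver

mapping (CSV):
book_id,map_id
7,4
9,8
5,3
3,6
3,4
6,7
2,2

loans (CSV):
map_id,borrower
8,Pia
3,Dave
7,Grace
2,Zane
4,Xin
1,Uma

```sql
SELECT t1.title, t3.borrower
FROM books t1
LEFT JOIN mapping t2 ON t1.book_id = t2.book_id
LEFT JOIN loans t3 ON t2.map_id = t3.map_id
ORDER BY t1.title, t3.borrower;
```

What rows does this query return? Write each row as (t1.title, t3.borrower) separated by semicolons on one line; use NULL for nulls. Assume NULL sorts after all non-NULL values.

(Beloved, Dave); (Giver, Grace); (Iliad, Zane); (Matilda, NULL); (Rebecca, Xin); (Rebecca, NULL); (Walden, Xin)

Joins associate left-to-right: books LEFT JOIN mapping on book_id gives 7 intermediate row(s).
Then LEFT JOIN `loans t3` on map_id: each of those 7 rows is kept; rows whose t2.map_id has no match in t3 get NULL for t3's columns.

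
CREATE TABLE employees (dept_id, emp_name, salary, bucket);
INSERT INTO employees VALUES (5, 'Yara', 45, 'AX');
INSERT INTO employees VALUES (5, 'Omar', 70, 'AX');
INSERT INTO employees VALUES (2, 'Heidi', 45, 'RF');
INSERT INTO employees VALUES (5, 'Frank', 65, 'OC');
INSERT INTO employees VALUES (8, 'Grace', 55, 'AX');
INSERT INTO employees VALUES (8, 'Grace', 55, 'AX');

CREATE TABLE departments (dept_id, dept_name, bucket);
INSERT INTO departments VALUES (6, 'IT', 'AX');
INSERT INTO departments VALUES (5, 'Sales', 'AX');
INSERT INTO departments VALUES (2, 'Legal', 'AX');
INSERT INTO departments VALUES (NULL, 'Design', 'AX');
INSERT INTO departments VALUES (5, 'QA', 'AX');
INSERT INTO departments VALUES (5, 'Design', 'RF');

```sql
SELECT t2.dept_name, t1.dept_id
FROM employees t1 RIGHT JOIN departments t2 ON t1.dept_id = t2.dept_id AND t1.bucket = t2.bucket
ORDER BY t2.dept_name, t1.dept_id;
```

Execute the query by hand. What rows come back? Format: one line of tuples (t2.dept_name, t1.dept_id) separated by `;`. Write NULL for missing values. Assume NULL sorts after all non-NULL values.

(Design, NULL); (Design, NULL); (IT, NULL); (Legal, NULL); (QA, 5); (QA, 5); (Sales, 5); (Sales, 5)

RIGHT JOIN keeps every row from `departments`; unmatched rows get NULL for `employees`'s columns.
Matching on t1.dept_id = t2.dept_id AND t1.bucket = t2.bucket. A NULL in a compared column never satisfies the condition.
- t1 (dept_id=5, bucket=AX) pairs with 2 row(s) of t2.
- t1 (dept_id=5, bucket=AX) pairs with 2 row(s) of t2.
- t1 (dept_id=2, bucket=RF) has no partner in t2.
- t1 (dept_id=5, bucket=OC) has no partner in t2.
- t1 (dept_id=8, bucket=AX) has no partner in t2.
- t1 (dept_id=8, bucket=AX) has no partner in t2.
- 4 row(s) from t2 found no t1 partner → padded with NULL.
After projecting and ordering:
t2.dept_name | t1.dept_id
Design | NULL
Design | NULL
IT | NULL
Legal | NULL
QA | 5
QA | 5
Sales | 5
Sales | 5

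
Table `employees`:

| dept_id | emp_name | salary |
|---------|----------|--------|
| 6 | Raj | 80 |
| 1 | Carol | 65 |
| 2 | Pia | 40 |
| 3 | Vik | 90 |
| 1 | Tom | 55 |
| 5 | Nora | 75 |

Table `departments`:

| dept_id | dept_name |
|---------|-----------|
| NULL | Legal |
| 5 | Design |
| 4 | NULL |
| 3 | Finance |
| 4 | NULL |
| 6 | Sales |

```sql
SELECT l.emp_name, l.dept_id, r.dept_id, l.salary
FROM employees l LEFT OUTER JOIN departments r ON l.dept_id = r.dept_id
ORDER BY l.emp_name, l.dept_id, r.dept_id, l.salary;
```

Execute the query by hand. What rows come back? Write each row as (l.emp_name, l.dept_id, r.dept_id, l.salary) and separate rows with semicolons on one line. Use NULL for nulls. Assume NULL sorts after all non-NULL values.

(Carol, 1, NULL, 65); (Nora, 5, 5, 75); (Pia, 2, NULL, 40); (Raj, 6, 6, 80); (Tom, 1, NULL, 55); (Vik, 3, 3, 90)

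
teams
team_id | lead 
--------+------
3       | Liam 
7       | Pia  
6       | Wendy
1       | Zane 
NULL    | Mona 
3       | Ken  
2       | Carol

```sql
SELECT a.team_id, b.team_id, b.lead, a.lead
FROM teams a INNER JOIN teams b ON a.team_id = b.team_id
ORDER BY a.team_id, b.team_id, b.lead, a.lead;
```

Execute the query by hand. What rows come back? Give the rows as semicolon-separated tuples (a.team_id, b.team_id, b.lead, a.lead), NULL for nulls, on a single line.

INNER JOIN keeps only pairs where the ON condition holds.
Matching on a.team_id = b.team_id. A NULL in a compared column never satisfies the condition.
- a row (team_id=3): matches 2 b row(s) → 2 output row(s).
- a row (team_id=7): matches 1 b row(s) → 1 output row(s).
- a row (team_id=6): matches 1 b row(s) → 1 output row(s).
- a row (team_id=1): matches 1 b row(s) → 1 output row(s).
- a row (team_id=NULL): no match → dropped.
- a row (team_id=3): matches 2 b row(s) → 2 output row(s).
- a row (team_id=2): matches 1 b row(s) → 1 output row(s).
After projecting and ordering:
a.team_id | b.team_id | b.lead | a.lead
1 | 1 | Zane | Zane
2 | 2 | Carol | Carol
3 | 3 | Ken | Ken
3 | 3 | Ken | Liam
3 | 3 | Liam | Ken
3 | 3 | Liam | Liam
6 | 6 | Wendy | Wendy
7 | 7 | Pia | Pia

(1, 1, Zane, Zane); (2, 2, Carol, Carol); (3, 3, Ken, Ken); (3, 3, Ken, Liam); (3, 3, Liam, Ken); (3, 3, Liam, Liam); (6, 6, Wendy, Wendy); (7, 7, Pia, Pia)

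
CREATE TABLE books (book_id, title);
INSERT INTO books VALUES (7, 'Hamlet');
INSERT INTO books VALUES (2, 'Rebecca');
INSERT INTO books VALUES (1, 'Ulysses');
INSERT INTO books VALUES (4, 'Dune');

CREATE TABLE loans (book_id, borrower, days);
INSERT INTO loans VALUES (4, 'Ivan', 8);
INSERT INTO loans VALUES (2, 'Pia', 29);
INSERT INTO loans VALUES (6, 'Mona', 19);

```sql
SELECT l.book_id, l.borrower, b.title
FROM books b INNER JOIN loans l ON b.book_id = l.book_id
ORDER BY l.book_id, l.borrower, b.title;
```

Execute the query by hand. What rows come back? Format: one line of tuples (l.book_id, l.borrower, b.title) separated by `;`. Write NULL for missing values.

(2, Pia, Rebecca); (4, Ivan, Dune)

INNER JOIN keeps only pairs where the ON condition holds.
Matching on b.book_id = l.book_id.
Matched pairs: 2.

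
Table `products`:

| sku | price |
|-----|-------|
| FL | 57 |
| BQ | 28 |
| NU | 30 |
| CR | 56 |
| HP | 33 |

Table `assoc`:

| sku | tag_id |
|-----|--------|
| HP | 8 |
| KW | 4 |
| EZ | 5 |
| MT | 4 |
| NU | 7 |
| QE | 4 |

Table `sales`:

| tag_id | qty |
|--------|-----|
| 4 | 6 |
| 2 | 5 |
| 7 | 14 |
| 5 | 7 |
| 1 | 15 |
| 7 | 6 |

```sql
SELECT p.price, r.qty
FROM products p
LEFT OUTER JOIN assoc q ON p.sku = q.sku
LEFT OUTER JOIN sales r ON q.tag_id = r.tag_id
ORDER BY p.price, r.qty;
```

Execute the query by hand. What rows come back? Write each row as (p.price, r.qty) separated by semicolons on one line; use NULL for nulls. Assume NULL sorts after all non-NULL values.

(28, NULL); (30, 6); (30, 14); (33, NULL); (56, NULL); (57, NULL)

Step 1 — p LEFT JOIN q on sku → 5 row(s).
Then LEFT JOIN `sales r` on tag_id: each of those 5 rows is kept; rows whose q.tag_id has no match in r get NULL for r's columns.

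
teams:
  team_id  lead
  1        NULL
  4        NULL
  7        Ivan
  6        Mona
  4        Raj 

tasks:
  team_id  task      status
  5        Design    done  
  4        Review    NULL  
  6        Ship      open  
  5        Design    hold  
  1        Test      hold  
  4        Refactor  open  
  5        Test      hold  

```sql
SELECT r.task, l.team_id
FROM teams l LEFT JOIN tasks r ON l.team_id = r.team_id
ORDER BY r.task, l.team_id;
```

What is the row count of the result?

7

LEFT JOIN keeps every row from `teams`; unmatched rows get NULL for `tasks`'s columns.
Matching on l.team_id = r.team_id.
- l row (team_id=1): matches 1 r row(s) → 1 output row(s).
- l row (team_id=4): matches 2 r row(s) → 2 output row(s).
- l row (team_id=7): no match → kept, r columns NULL.
- l row (team_id=6): matches 1 r row(s) → 1 output row(s).
- l row (team_id=4): matches 2 r row(s) → 2 output row(s).
Total: 6 matched + 1 padded = 7 rows.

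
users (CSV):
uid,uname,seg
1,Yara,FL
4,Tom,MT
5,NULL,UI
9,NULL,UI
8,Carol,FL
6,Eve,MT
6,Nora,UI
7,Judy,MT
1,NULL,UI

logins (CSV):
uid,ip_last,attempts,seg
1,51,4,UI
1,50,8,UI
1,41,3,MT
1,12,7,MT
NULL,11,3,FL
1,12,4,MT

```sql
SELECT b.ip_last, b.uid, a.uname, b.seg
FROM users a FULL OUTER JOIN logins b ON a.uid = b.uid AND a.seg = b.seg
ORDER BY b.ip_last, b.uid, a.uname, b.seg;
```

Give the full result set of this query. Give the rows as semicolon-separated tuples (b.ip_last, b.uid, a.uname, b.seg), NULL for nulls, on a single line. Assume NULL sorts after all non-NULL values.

(11, NULL, NULL, FL); (12, 1, NULL, MT); (12, 1, NULL, MT); (41, 1, NULL, MT); (50, 1, NULL, UI); (51, 1, NULL, UI); (NULL, NULL, Carol, NULL); (NULL, NULL, Eve, NULL); (NULL, NULL, Judy, NULL); (NULL, NULL, Nora, NULL); (NULL, NULL, Tom, NULL); (NULL, NULL, Yara, NULL); (NULL, NULL, NULL, NULL); (NULL, NULL, NULL, NULL)

FULL OUTER JOIN keeps every row from both sides; unmatched rows get NULL for the other side's columns.
Matching on a.uid = b.uid AND a.seg = b.seg. A NULL in a compared column never satisfies the condition.
- uid=1, seg=FL: no b row matches, row kept with b columns NULL.
- uid=4, seg=MT: no b row matches, row kept with b columns NULL.
- uid=5, seg=UI: no b row matches, row kept with b columns NULL.
- uid=9, seg=UI: no b row matches, row kept with b columns NULL.
- uid=8, seg=FL: no b row matches, row kept with b columns NULL.
- uid=6, seg=MT: no b row matches, row kept with b columns NULL.
- uid=6, seg=UI: no b row matches, row kept with b columns NULL.
- uid=7, seg=MT: no b row matches, row kept with b columns NULL.
- uid=1, seg=UI: 2 matching b row(s), so 2 row(s) emitted.
- 4 b row(s) had no a match → kept, a columns NULL.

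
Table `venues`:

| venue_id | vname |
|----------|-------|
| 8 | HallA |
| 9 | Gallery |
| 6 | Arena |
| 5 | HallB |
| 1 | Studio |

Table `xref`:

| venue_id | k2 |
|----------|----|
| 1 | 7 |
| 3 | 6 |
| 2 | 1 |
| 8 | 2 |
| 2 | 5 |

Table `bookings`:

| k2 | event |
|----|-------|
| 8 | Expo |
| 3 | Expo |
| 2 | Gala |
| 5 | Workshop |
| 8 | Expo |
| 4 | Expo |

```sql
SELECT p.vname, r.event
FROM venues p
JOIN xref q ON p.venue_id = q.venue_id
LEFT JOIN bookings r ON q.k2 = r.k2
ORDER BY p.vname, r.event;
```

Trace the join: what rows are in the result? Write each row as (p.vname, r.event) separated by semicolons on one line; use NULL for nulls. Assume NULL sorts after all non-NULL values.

(HallA, Gala); (Studio, NULL)

Evaluate left to right. First `venues p INNER JOIN xref q` on venue_id: 2 row(s).
Then LEFT JOIN `bookings r` on k2: each of those 2 rows is kept; rows whose q.k2 has no match in r get NULL for r's columns.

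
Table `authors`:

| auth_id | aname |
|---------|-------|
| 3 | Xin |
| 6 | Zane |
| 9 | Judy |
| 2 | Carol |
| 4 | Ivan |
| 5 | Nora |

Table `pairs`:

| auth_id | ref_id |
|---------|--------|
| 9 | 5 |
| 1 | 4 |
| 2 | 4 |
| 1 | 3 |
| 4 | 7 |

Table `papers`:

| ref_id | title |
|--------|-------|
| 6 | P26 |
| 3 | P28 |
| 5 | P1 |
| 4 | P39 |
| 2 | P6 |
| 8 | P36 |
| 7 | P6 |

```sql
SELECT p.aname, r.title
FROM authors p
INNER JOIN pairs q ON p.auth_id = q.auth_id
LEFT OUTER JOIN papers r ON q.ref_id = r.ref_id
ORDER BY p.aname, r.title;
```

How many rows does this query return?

3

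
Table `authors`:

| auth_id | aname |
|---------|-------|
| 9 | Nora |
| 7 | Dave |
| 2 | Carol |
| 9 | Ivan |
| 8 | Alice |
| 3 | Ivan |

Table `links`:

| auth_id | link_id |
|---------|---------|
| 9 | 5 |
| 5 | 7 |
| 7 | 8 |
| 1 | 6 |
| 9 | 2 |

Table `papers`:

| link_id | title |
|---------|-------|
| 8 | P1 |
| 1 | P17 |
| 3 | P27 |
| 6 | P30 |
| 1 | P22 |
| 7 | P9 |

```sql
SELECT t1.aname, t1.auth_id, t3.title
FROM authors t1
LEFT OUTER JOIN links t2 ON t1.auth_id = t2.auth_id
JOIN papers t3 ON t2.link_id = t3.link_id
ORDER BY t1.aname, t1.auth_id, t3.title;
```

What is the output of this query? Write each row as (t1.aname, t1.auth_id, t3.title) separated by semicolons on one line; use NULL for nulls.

Step 1 — t1 LEFT JOIN t2 on auth_id → 8 row(s).
Then INNER JOIN `papers t3` on link_id: keep only rows whose t2.link_id appears in t3.

(Dave, 7, P1)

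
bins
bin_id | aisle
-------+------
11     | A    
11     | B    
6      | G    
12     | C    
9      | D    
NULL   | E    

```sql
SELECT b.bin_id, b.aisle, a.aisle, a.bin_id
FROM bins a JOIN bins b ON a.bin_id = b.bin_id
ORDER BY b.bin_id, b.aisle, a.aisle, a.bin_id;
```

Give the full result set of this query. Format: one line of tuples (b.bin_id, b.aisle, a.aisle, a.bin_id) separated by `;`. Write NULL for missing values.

INNER JOIN keeps only pairs where the ON condition holds.
Matching on a.bin_id = b.bin_id. A NULL in a compared column never satisfies the condition.
- a[0] bin_id=11 → 2 match(es) in b → 2 row(s).
- a[1] bin_id=11 → 2 match(es) in b → 2 row(s).
- a[2] bin_id=6 → 1 match(es) in b → 1 row(s).
- a[3] bin_id=12 → 1 match(es) in b → 1 row(s).
- a[4] bin_id=9 → 1 match(es) in b → 1 row(s).
- a[5] bin_id=NULL → no match; dropped.
After projecting and ordering:
b.bin_id | b.aisle | a.aisle | a.bin_id
6 | G | G | 6
9 | D | D | 9
11 | A | A | 11
11 | A | B | 11
11 | B | A | 11
11 | B | B | 11
12 | C | C | 12

(6, G, G, 6); (9, D, D, 9); (11, A, A, 11); (11, A, B, 11); (11, B, A, 11); (11, B, B, 11); (12, C, C, 12)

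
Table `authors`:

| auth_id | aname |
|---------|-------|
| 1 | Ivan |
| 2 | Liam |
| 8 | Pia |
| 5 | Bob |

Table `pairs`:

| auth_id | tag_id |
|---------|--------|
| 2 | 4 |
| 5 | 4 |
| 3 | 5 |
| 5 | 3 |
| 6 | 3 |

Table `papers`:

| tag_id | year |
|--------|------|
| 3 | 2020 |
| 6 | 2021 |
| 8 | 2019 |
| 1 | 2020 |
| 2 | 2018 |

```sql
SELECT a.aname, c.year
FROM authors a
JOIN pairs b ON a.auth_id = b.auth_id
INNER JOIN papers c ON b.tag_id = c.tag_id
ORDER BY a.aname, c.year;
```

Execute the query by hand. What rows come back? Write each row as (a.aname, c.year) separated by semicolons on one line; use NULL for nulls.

Evaluate left to right. First `authors a INNER JOIN pairs b` on auth_id: 3 row(s).
Then INNER JOIN `papers c` on tag_id: keep only rows whose b.tag_id appears in c.

(Bob, 2020)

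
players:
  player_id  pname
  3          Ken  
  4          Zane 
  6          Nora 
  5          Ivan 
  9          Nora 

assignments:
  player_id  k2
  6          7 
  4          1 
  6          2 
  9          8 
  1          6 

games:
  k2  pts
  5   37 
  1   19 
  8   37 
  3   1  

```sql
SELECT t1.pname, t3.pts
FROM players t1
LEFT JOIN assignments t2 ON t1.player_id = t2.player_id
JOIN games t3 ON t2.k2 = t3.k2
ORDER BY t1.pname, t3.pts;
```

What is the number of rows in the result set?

2

Evaluate left to right. First `players t1 LEFT JOIN assignments t2` on player_id: 6 row(s).
Then INNER JOIN `games t3` on k2: keep only rows whose t2.k2 appears in t3.
Result: 2 row(s).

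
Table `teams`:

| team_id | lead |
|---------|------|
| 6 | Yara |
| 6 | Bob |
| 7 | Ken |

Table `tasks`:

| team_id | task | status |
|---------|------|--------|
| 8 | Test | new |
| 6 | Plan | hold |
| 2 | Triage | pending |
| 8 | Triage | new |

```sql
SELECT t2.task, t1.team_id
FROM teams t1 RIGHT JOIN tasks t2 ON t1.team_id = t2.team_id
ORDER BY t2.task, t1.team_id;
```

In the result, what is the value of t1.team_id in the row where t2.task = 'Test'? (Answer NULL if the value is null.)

RIGHT JOIN keeps every row from `tasks`; unmatched rows get NULL for `teams`'s columns.
Matching on t1.team_id = t2.team_id.
Matched pairs: 2; unmatched t2 rows kept: 3.

NULL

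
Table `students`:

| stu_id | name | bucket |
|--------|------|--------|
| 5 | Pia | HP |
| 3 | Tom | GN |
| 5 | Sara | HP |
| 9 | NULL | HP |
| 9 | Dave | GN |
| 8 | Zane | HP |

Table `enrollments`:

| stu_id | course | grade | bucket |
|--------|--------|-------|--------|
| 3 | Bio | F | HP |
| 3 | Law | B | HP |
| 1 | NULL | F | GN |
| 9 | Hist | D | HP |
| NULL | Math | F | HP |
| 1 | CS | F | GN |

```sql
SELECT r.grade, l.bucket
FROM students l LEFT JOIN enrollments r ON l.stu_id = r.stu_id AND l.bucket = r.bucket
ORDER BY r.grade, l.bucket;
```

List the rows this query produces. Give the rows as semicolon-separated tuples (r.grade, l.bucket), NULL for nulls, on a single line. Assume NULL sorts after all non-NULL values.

LEFT JOIN keeps every row from `students`; unmatched rows get NULL for `enrollments`'s columns.
Matching on l.stu_id = r.stu_id AND l.bucket = r.bucket. A NULL in a compared column never satisfies the condition.
Matched pairs: 1; unmatched l rows kept: 5.

(D, HP); (NULL, GN); (NULL, GN); (NULL, HP); (NULL, HP); (NULL, HP)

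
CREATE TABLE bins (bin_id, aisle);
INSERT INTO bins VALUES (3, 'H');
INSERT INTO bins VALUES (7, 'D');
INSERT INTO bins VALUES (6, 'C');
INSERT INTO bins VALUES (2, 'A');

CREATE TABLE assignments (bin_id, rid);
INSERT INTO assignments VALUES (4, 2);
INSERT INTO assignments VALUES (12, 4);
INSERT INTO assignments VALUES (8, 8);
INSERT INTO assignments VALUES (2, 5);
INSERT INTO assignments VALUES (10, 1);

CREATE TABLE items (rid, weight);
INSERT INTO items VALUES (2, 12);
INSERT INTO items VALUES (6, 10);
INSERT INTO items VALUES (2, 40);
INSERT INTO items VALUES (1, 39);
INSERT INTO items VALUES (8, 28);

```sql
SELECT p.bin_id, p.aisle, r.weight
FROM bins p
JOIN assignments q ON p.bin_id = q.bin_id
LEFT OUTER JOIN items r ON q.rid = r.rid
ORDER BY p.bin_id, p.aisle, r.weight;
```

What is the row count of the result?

Step 1 — p INNER JOIN q on bin_id → 1 row(s).
Then LEFT JOIN `items r` on rid: each of those 1 rows is kept; rows whose q.rid has no match in r get NULL for r's columns.
Result: 1 row(s).

1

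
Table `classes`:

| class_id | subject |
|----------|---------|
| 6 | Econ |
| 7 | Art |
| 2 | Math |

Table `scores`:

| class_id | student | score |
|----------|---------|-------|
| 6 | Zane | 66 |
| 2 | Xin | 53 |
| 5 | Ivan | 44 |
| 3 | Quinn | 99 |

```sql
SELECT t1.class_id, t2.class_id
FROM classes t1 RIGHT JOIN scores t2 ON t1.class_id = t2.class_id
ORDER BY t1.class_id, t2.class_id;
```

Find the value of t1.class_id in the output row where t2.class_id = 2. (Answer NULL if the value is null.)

2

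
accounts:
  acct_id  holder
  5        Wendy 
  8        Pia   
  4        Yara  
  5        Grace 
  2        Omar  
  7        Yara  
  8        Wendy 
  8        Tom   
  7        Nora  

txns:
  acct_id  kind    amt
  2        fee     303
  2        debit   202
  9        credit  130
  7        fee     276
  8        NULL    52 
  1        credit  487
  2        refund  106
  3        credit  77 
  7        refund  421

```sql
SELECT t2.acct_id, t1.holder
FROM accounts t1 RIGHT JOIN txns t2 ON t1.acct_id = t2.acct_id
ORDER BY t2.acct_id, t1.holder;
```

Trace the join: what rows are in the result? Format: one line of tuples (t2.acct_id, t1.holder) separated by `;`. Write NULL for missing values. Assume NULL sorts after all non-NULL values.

RIGHT JOIN keeps every row from `txns`; unmatched rows get NULL for `accounts`'s columns.
Matching on t1.acct_id = t2.acct_id.
- t1 row (acct_id=5): no match.
- t1 row (acct_id=8): matches 1 t2 row(s) → 1 output row(s).
- t1 row (acct_id=4): no match.
- t1 row (acct_id=5): no match.
- t1 row (acct_id=2): matches 3 t2 row(s) → 3 output row(s).
- t1 row (acct_id=7): matches 2 t2 row(s) → 2 output row(s).
- t1 row (acct_id=8): matches 1 t2 row(s) → 1 output row(s).
- t1 row (acct_id=8): matches 1 t2 row(s) → 1 output row(s).
- t1 row (acct_id=7): matches 2 t2 row(s) → 2 output row(s).
- plus 3 unmatched t2 row(s), each kept with NULL t1 columns.

(1, NULL); (2, Omar); (2, Omar); (2, Omar); (3, NULL); (7, Nora); (7, Nora); (7, Yara); (7, Yara); (8, Pia); (8, Tom); (8, Wendy); (9, NULL)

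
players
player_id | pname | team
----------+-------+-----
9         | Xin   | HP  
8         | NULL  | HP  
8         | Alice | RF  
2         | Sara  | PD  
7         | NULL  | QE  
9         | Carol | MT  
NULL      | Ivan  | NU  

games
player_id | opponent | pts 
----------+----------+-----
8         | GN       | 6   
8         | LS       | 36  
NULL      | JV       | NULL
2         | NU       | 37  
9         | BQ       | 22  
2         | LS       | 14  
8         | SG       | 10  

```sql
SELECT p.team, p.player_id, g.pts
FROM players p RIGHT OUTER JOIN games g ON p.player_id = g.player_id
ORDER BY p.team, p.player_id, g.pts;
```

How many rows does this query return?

RIGHT JOIN keeps every row from `games`; unmatched rows get NULL for `players`'s columns.
Matching on p.player_id = g.player_id. A NULL in a compared column never satisfies the condition.
- p[0] player_id=9 → 1 match(es) in g → 1 row(s).
- p[1] player_id=8 → 3 match(es) in g → 3 row(s).
- p[2] player_id=8 → 3 match(es) in g → 3 row(s).
- p[3] player_id=2 → 2 match(es) in g → 2 row(s).
- p[4] player_id=7 → no match.
- p[5] player_id=9 → 1 match(es) in g → 1 row(s).
- p[6] player_id=NULL → no match.
- 1 row(s) from g found no p partner → padded with NULL.
Total: 10 matched + 1 padded = 11 rows.

11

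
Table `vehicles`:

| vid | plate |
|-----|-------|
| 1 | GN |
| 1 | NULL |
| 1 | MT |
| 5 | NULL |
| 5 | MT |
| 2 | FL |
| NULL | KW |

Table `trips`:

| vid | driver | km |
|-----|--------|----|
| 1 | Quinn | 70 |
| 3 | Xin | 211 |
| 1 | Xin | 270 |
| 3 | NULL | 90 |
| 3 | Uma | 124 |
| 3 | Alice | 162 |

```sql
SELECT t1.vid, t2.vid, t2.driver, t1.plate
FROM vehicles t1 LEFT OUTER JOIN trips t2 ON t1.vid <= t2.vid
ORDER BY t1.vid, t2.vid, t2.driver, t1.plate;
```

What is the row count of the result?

25

LEFT JOIN keeps every row from `vehicles`; unmatched rows get NULL for `trips`'s columns.
Matching on t1.vid <= t2.vid. A NULL in a compared column never satisfies the condition.
- t1 row (vid=1): matches 6 t2 row(s) → 6 output row(s).
- t1 row (vid=1): matches 6 t2 row(s) → 6 output row(s).
- t1 row (vid=1): matches 6 t2 row(s) → 6 output row(s).
- t1 row (vid=5): no match → kept, t2 columns NULL.
- t1 row (vid=5): no match → kept, t2 columns NULL.
- t1 row (vid=2): matches 4 t2 row(s) → 4 output row(s).
- t1 row (vid=NULL): no match → kept, t2 columns NULL.
Total: 22 matched + 3 padded = 25 rows.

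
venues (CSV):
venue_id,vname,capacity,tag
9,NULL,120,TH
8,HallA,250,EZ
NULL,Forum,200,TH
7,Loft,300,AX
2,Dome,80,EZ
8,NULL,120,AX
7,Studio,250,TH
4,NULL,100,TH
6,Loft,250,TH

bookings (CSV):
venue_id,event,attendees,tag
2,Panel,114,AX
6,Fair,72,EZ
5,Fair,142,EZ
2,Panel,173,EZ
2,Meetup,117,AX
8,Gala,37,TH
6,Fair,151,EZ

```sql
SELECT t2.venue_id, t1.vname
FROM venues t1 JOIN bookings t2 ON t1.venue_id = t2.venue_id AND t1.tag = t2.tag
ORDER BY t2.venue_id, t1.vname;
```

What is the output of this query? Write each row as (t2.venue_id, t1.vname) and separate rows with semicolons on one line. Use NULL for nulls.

INNER JOIN keeps only pairs where the ON condition holds.
Matching on t1.venue_id = t2.venue_id AND t1.tag = t2.tag. A NULL in a compared column never satisfies the condition.
- t1 (venue_id=9, tag=TH) has no partner → excluded.
- t1 (venue_id=8, tag=EZ) has no partner → excluded.
- t1 (venue_id=NULL, tag=TH) has no partner → excluded.
- t1 (venue_id=7, tag=AX) has no partner → excluded.
- t1 (venue_id=2, tag=EZ) pairs with 1 row(s) of t2.
- t1 (venue_id=8, tag=AX) has no partner → excluded.
- t1 (venue_id=7, tag=TH) has no partner → excluded.
- t1 (venue_id=4, tag=TH) has no partner → excluded.
- t1 (venue_id=6, tag=TH) has no partner → excluded.
After projecting and ordering:
t2.venue_id | t1.vname
2 | Dome

(2, Dome)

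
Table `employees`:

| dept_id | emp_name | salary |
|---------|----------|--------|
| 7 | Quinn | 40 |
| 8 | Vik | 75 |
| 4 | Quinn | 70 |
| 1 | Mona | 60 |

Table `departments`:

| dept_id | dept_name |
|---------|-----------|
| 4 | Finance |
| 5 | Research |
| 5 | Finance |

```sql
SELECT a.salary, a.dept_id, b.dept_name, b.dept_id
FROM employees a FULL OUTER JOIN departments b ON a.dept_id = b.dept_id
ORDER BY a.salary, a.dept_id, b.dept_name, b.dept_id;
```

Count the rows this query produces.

FULL OUTER JOIN keeps every row from both sides; unmatched rows get NULL for the other side's columns.
Matching on a.dept_id = b.dept_id.
- dept_id=7: no b row matches, row kept with b columns NULL.
- dept_id=8: no b row matches, row kept with b columns NULL.
- dept_id=4: 1 matching b row(s), so 1 row(s) emitted.
- dept_id=1: no b row matches, row kept with b columns NULL.
- plus 2 unmatched b row(s), each kept with NULL a columns.
Total: 1 matched + 5 padded = 6 rows.

6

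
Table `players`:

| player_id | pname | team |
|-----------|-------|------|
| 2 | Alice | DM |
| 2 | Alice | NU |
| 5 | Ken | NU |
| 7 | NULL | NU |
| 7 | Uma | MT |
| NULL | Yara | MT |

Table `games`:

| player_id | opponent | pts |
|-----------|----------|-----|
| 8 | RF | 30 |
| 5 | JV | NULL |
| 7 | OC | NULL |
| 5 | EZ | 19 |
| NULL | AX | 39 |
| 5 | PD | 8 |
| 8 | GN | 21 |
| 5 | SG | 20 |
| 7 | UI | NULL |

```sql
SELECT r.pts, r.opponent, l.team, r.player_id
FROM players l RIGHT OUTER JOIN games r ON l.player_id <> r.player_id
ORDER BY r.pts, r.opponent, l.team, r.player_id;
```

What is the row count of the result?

33

RIGHT JOIN keeps every row from `games`; unmatched rows get NULL for `players`'s columns.
Matching on l.player_id <> r.player_id. A NULL in a compared column never satisfies the condition.
Matched pairs: 32; unmatched r rows kept: 1.
Total: 32 matched + 1 padded = 33 rows.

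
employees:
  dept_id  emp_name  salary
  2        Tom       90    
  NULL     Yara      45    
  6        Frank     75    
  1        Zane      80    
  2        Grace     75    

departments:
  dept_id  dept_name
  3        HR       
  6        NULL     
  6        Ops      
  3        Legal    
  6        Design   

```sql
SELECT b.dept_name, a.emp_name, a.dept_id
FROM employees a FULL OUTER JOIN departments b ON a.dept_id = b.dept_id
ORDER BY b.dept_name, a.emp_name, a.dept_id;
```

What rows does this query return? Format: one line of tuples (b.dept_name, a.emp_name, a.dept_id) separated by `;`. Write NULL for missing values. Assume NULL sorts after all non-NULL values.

FULL OUTER JOIN keeps every row from both sides; unmatched rows get NULL for the other side's columns.
Matching on a.dept_id = b.dept_id. A NULL in a compared column never satisfies the condition.
- dept_id=2: no b row matches, row kept with b columns NULL.
- dept_id=NULL: no b row matches, row kept with b columns NULL.
- dept_id=6: 3 matching b row(s), so 3 row(s) emitted.
- dept_id=1: no b row matches, row kept with b columns NULL.
- dept_id=2: no b row matches, row kept with b columns NULL.
- 2 b row(s) had no a match → kept, a columns NULL.
After projecting and ordering:
b.dept_name | a.emp_name | a.dept_id
Design | Frank | 6
HR | NULL | NULL
Legal | NULL | NULL
Ops | Frank | 6
NULL | Frank | 6
NULL | Grace | 2
NULL | Tom | 2
NULL | Yara | NULL
NULL | Zane | 1

(Design, Frank, 6); (HR, NULL, NULL); (Legal, NULL, NULL); (Ops, Frank, 6); (NULL, Frank, 6); (NULL, Grace, 2); (NULL, Tom, 2); (NULL, Yara, NULL); (NULL, Zane, 1)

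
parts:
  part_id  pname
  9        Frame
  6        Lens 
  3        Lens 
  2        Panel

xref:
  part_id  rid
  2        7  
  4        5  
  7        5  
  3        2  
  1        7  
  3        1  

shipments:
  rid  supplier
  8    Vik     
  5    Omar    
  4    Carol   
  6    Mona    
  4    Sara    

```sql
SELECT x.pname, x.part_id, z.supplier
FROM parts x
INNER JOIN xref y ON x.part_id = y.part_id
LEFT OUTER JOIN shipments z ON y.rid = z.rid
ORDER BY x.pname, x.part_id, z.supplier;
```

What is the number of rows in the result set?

3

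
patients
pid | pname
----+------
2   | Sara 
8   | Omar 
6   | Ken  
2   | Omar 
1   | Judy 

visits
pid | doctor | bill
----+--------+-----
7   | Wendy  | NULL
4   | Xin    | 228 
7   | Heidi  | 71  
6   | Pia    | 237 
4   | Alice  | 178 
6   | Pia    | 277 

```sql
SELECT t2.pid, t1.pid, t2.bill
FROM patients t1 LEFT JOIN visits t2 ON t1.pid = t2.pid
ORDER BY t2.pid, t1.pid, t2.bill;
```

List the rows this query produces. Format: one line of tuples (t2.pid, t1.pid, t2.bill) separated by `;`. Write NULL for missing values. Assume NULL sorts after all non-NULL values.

(6, 6, 237); (6, 6, 277); (NULL, 1, NULL); (NULL, 2, NULL); (NULL, 2, NULL); (NULL, 8, NULL)

LEFT JOIN keeps every row from `patients`; unmatched rows get NULL for `visits`'s columns.
Matching on t1.pid = t2.pid.
- t1 row (pid=2): no match → kept, t2 columns NULL.
- t1 row (pid=8): no match → kept, t2 columns NULL.
- t1 row (pid=6): matches 2 t2 row(s) → 2 output row(s).
- t1 row (pid=2): no match → kept, t2 columns NULL.
- t1 row (pid=1): no match → kept, t2 columns NULL.
After projecting and ordering:
t2.pid | t1.pid | t2.bill
6 | 6 | 237
6 | 6 | 277
NULL | 1 | NULL
NULL | 2 | NULL
NULL | 2 | NULL
NULL | 8 | NULL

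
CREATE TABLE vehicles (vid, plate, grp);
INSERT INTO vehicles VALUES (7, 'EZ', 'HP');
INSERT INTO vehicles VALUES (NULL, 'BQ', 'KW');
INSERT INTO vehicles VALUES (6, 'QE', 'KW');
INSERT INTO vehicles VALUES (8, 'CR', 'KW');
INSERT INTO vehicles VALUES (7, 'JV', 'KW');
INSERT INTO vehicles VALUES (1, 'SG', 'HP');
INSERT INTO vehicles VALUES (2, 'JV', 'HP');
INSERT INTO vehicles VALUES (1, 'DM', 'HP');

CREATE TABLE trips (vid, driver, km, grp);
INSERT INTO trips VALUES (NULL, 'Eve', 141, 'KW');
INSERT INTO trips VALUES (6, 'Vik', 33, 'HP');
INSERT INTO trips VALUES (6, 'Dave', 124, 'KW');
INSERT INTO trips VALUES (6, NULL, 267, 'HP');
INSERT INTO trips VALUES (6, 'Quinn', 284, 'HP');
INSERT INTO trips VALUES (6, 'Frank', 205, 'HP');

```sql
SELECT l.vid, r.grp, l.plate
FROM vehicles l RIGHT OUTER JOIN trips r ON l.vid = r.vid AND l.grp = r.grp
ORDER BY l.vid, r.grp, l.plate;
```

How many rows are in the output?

RIGHT JOIN keeps every row from `trips`; unmatched rows get NULL for `vehicles`'s columns.
Matching on l.vid = r.vid AND l.grp = r.grp. A NULL in a compared column never satisfies the condition.
- l (vid=7, grp=HP) has no partner in r.
- l (vid=NULL, grp=KW) has no partner in r.
- l (vid=6, grp=KW) pairs with 1 row(s) of r.
- l (vid=8, grp=KW) has no partner in r.
- l (vid=7, grp=KW) has no partner in r.
- l (vid=1, grp=HP) has no partner in r.
- l (vid=2, grp=HP) has no partner in r.
- l (vid=1, grp=HP) has no partner in r.
- 5 r row(s) had no l match → kept, l columns NULL.
Total: 1 matched + 5 padded = 6 rows.

6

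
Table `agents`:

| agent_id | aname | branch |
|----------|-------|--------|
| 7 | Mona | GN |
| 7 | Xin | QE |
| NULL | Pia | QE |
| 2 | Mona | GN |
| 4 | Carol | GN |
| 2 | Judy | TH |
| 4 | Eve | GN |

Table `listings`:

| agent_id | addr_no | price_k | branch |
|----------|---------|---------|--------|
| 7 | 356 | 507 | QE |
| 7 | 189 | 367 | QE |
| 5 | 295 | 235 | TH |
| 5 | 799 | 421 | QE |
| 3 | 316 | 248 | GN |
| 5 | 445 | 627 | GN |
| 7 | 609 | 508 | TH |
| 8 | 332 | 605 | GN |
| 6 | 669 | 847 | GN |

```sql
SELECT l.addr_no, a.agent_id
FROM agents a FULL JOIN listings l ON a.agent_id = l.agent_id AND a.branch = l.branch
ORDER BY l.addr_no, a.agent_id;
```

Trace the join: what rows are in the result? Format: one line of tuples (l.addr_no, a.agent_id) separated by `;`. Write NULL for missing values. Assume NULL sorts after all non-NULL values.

(189, 7); (295, NULL); (316, NULL); (332, NULL); (356, 7); (445, NULL); (609, NULL); (669, NULL); (799, NULL); (NULL, 2); (NULL, 2); (NULL, 4); (NULL, 4); (NULL, 7); (NULL, NULL)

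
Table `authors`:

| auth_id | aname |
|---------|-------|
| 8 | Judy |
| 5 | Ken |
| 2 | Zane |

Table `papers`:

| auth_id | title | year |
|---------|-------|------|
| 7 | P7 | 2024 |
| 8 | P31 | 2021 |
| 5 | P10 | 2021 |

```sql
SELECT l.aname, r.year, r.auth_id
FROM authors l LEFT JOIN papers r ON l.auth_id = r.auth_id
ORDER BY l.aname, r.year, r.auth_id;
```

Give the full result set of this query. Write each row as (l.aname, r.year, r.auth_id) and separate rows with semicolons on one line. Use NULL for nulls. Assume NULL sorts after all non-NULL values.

LEFT JOIN keeps every row from `authors`; unmatched rows get NULL for `papers`'s columns.
Matching on l.auth_id = r.auth_id.
- l[0] auth_id=8 → 1 match(es) in r → 1 row(s).
- l[1] auth_id=5 → 1 match(es) in r → 1 row(s).
- l[2] auth_id=2 → no match; kept with NULLs on the r side.
After projecting and ordering:
l.aname | r.year | r.auth_id
Judy | 2021 | 8
Ken | 2021 | 5
Zane | NULL | NULL

(Judy, 2021, 8); (Ken, 2021, 5); (Zane, NULL, NULL)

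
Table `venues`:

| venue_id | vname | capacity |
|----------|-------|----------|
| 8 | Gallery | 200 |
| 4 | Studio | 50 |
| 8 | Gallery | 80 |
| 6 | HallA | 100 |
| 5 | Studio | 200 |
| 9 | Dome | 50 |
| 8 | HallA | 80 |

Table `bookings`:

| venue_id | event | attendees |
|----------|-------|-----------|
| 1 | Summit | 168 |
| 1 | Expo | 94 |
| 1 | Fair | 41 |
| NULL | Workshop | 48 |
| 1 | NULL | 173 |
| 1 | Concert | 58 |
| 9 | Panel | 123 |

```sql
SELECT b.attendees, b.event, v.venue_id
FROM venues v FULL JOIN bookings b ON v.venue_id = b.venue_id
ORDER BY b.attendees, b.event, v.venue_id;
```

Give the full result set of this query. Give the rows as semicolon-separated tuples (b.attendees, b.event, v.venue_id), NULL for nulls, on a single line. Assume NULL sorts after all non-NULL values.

(41, Fair, NULL); (48, Workshop, NULL); (58, Concert, NULL); (94, Expo, NULL); (123, Panel, 9); (168, Summit, NULL); (173, NULL, NULL); (NULL, NULL, 4); (NULL, NULL, 5); (NULL, NULL, 6); (NULL, NULL, 8); (NULL, NULL, 8); (NULL, NULL, 8)

FULL OUTER JOIN keeps every row from both sides; unmatched rows get NULL for the other side's columns.
Matching on v.venue_id = b.venue_id. A NULL in a compared column never satisfies the condition.
- v (venue_id=8) has no partner → padded with NULL.
- v (venue_id=4) has no partner → padded with NULL.
- v (venue_id=8) has no partner → padded with NULL.
- v (venue_id=6) has no partner → padded with NULL.
- v (venue_id=5) has no partner → padded with NULL.
- v (venue_id=9) pairs with 1 row(s) of b.
- v (venue_id=8) has no partner → padded with NULL.
- 6 row(s) from b found no v partner → padded with NULL.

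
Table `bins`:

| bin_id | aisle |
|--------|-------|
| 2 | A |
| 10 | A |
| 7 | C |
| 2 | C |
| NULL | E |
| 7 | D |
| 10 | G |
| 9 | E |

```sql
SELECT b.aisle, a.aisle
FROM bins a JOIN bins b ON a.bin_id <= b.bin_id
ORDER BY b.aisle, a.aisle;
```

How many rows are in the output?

INNER JOIN keeps only pairs where the ON condition holds.
Matching on a.bin_id <= b.bin_id. A NULL in a compared column never satisfies the condition.
Matched pairs: 31.
Total: 31 rows.

31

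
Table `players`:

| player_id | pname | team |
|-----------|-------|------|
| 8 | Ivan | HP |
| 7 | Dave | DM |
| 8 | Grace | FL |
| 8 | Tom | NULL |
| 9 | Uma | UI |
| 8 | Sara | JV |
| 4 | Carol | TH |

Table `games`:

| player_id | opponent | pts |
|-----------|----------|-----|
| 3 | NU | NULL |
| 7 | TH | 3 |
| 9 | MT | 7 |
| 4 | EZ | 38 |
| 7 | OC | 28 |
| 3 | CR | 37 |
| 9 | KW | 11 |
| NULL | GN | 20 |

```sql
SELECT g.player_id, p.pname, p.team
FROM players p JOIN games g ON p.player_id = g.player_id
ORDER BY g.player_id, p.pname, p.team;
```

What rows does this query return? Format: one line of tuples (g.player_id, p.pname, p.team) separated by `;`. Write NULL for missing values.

(4, Carol, TH); (7, Dave, DM); (7, Dave, DM); (9, Uma, UI); (9, Uma, UI)

INNER JOIN keeps only pairs where the ON condition holds.
Matching on p.player_id = g.player_id. A NULL in a compared column never satisfies the condition.
Matched pairs: 5.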